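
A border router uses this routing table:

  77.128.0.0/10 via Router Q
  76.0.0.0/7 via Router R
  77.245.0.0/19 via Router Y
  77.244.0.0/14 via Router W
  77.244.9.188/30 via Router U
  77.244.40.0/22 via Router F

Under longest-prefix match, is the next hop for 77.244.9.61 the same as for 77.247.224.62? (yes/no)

yes

77.244.9.61: longest match 77.244.0.0/14 -> Router W
77.247.224.62: longest match 77.244.0.0/14 -> Router W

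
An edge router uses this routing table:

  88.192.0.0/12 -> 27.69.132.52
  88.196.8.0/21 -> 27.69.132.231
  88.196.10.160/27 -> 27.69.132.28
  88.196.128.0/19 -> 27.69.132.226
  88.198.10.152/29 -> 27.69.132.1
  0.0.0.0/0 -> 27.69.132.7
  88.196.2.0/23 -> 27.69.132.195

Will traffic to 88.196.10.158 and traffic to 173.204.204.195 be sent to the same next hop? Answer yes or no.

no

88.196.10.158: longest match 88.196.8.0/21 -> 27.69.132.231
173.204.204.195: longest match 0.0.0.0/0 -> 27.69.132.7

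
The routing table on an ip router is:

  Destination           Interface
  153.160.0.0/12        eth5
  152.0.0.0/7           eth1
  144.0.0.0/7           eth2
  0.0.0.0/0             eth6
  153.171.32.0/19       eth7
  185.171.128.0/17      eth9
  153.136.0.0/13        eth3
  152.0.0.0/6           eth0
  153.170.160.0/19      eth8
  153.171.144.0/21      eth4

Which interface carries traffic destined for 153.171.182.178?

Routes whose prefix contains 153.171.182.178:
  0.0.0.0/0 (default, matches everything) -> eth6
  152.0.0.0/6 (152.0.0.0 - 155.255.255.255) -> eth0
  152.0.0.0/7 (152.0.0.0 - 153.255.255.255) -> eth1
  153.160.0.0/12 (153.160.0.0 - 153.175.255.255) -> eth5
More-specific entries that do NOT match:
  153.171.144.0/21 (153.171.144.0 - 153.171.151.255) does not contain 153.171.182.178
  153.171.32.0/19 (153.171.32.0 - 153.171.63.255) does not contain 153.171.182.178
  153.170.160.0/19 (153.170.160.0 - 153.170.191.255) does not contain 153.171.182.178
  185.171.128.0/17 (185.171.128.0 - 185.171.255.255) does not contain 153.171.182.178
  153.136.0.0/13 (153.136.0.0 - 153.143.255.255) does not contain 153.171.182.178
Longest matching prefix is /12 -> interface eth5.

eth5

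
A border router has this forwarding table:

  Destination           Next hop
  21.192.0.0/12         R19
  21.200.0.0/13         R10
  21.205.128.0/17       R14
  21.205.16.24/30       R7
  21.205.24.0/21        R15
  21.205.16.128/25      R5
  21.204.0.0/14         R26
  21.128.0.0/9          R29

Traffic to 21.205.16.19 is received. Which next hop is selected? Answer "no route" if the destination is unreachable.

Routes whose prefix contains 21.205.16.19:
  21.128.0.0/9 (21.128.0.0 - 21.255.255.255) -> R29
  21.192.0.0/12 (21.192.0.0 - 21.207.255.255) -> R19
  21.200.0.0/13 (21.200.0.0 - 21.207.255.255) -> R10
  21.204.0.0/14 (21.204.0.0 - 21.207.255.255) -> R26
More-specific entries that do NOT match:
  21.205.16.24/30 (21.205.16.24 - 21.205.16.27) does not contain 21.205.16.19
  21.205.16.128/25 (21.205.16.128 - 21.205.16.255) does not contain 21.205.16.19
  21.205.24.0/21 (21.205.24.0 - 21.205.31.255) does not contain 21.205.16.19
  21.205.128.0/17 (21.205.128.0 - 21.205.255.255) does not contain 21.205.16.19
Longest matching prefix is /14 -> next hop R26.

R26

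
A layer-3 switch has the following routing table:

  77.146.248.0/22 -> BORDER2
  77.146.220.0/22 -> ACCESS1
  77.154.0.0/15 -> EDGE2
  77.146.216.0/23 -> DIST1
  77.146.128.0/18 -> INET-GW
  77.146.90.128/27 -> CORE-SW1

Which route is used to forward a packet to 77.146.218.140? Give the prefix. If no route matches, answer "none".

none

77.146.218.140 is outside every listed prefix and there is no default route.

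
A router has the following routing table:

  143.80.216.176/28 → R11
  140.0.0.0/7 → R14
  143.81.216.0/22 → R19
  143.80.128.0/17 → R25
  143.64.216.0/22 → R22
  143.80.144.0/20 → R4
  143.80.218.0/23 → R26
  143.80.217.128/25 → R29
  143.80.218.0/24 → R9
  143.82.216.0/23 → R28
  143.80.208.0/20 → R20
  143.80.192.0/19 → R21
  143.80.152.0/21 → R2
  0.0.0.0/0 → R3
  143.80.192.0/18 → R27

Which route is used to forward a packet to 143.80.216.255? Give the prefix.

Entries matching 143.80.216.255:
  0.0.0.0/0 (default, matches everything)
  143.80.128.0/17 (143.80.128.0 - 143.80.255.255)
  143.80.192.0/18 (143.80.192.0 - 143.80.255.255)
  143.80.192.0/19 (143.80.192.0 - 143.80.223.255)
  143.80.208.0/20 (143.80.208.0 - 143.80.223.255)
Most specific is 143.80.208.0/20.

143.80.208.0/20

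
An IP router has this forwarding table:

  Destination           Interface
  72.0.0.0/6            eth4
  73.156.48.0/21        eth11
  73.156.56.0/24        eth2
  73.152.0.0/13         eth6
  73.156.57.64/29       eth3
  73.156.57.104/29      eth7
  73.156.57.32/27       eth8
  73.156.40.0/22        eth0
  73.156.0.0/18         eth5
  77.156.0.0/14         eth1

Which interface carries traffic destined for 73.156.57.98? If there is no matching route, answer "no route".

Routes whose prefix contains 73.156.57.98:
  72.0.0.0/6 (72.0.0.0 - 75.255.255.255) -> eth4
  73.152.0.0/13 (73.152.0.0 - 73.159.255.255) -> eth6
  73.156.0.0/18 (73.156.0.0 - 73.156.63.255) -> eth5
More-specific entries that do NOT match:
  73.156.57.64/29 (73.156.57.64 - 73.156.57.71) does not contain 73.156.57.98
  73.156.57.104/29 (73.156.57.104 - 73.156.57.111) does not contain 73.156.57.98
  73.156.57.32/27 (73.156.57.32 - 73.156.57.63) does not contain 73.156.57.98
  73.156.56.0/24 (73.156.56.0 - 73.156.56.255) does not contain 73.156.57.98
  73.156.40.0/22 (73.156.40.0 - 73.156.43.255) does not contain 73.156.57.98
  73.156.48.0/21 (73.156.48.0 - 73.156.55.255) does not contain 73.156.57.98
Longest matching prefix is /18 -> interface eth5.

eth5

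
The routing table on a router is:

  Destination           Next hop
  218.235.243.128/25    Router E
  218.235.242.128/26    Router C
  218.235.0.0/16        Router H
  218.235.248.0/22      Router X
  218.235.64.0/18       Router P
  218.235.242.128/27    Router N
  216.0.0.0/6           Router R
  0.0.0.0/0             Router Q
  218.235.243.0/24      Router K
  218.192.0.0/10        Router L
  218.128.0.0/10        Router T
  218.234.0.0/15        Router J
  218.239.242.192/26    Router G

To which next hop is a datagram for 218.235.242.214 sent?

Router H

Routes whose prefix contains 218.235.242.214:
  0.0.0.0/0 (default, matches everything) -> Router Q
  216.0.0.0/6 (216.0.0.0 - 219.255.255.255) -> Router R
  218.192.0.0/10 (218.192.0.0 - 218.255.255.255) -> Router L
  218.234.0.0/15 (218.234.0.0 - 218.235.255.255) -> Router J
  218.235.0.0/16 (218.235.0.0 - 218.235.255.255) -> Router H
More-specific entries that do NOT match:
  218.235.242.128/27 (218.235.242.128 - 218.235.242.159) does not contain 218.235.242.214
  218.235.242.128/26 (218.235.242.128 - 218.235.242.191) does not contain 218.235.242.214
  218.239.242.192/26 (218.239.242.192 - 218.239.242.255) does not contain 218.235.242.214
  218.235.243.128/25 (218.235.243.128 - 218.235.243.255) does not contain 218.235.242.214
  218.235.243.0/24 (218.235.243.0 - 218.235.243.255) does not contain 218.235.242.214
  218.235.248.0/22 (218.235.248.0 - 218.235.251.255) does not contain 218.235.242.214
  218.235.64.0/18 (218.235.64.0 - 218.235.127.255) does not contain 218.235.242.214
Longest matching prefix is /16 -> next hop Router H.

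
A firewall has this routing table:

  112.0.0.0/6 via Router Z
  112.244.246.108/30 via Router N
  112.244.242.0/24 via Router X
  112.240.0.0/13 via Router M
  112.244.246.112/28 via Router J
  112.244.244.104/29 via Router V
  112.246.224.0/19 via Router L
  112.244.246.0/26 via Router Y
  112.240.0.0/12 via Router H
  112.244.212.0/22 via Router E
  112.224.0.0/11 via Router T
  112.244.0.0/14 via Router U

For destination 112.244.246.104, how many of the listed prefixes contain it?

Prefixes containing 112.244.246.104:
  112.0.0.0/6 (112.0.0.0 - 115.255.255.255)
  112.224.0.0/11 (112.224.0.0 - 112.255.255.255)
  112.240.0.0/12 (112.240.0.0 - 112.255.255.255)
  112.240.0.0/13 (112.240.0.0 - 112.247.255.255)
  112.244.0.0/14 (112.244.0.0 - 112.247.255.255)
Total matching entries: 5.

5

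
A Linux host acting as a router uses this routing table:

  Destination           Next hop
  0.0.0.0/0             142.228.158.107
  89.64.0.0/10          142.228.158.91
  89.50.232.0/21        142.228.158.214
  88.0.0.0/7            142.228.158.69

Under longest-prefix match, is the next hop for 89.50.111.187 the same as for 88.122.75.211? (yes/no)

yes

89.50.111.187: longest match 88.0.0.0/7 -> 142.228.158.69
88.122.75.211: longest match 88.0.0.0/7 -> 142.228.158.69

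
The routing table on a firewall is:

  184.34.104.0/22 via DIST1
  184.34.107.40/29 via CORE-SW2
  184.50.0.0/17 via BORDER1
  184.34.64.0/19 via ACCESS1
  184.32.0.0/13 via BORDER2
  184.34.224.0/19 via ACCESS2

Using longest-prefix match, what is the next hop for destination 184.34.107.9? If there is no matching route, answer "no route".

Routes whose prefix contains 184.34.107.9:
  184.32.0.0/13 (184.32.0.0 - 184.39.255.255) -> BORDER2
  184.34.104.0/22 (184.34.104.0 - 184.34.107.255) -> DIST1
More-specific entries that do NOT match:
  184.34.107.40/29 (184.34.107.40 - 184.34.107.47) does not contain 184.34.107.9
Longest matching prefix is /22 -> next hop DIST1.

DIST1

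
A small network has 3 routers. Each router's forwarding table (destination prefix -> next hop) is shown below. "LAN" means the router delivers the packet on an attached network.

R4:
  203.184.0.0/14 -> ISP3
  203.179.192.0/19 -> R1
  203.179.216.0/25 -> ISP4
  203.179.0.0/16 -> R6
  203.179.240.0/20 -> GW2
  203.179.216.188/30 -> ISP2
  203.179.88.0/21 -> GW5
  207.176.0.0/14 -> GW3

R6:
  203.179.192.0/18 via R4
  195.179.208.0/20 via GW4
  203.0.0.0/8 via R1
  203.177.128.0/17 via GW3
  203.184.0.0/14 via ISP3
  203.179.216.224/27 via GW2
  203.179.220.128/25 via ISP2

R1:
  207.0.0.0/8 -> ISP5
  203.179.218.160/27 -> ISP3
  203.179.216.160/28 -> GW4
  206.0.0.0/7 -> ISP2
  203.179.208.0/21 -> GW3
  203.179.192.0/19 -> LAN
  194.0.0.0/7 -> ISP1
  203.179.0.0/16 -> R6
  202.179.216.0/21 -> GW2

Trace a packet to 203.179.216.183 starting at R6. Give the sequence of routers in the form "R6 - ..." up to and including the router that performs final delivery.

R6 - R4 - R1

At R6: longest match for 203.179.216.183 is 203.179.192.0/18 -> R4
At R4: longest match for 203.179.216.183 is 203.179.192.0/19 -> R1
At R1: longest match for 203.179.216.183 is 203.179.192.0/19 -> LAN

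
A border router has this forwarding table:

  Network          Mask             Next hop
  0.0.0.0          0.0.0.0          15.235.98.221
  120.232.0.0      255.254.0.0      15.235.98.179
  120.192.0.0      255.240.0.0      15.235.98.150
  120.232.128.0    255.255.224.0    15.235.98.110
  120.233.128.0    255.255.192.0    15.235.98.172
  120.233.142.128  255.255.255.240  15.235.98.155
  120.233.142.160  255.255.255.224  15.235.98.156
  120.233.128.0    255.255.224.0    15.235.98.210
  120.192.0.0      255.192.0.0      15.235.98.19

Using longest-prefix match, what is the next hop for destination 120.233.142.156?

Routes whose prefix contains 120.233.142.156:
  0.0.0.0/0 (default, matches everything) -> 15.235.98.221
  120.192.0.0/10 (120.192.0.0 - 120.255.255.255) -> 15.235.98.19
  120.232.0.0/15 (120.232.0.0 - 120.233.255.255) -> 15.235.98.179
  120.233.128.0/18 (120.233.128.0 - 120.233.191.255) -> 15.235.98.172
  120.233.128.0/19 (120.233.128.0 - 120.233.159.255) -> 15.235.98.210
More-specific entries that do NOT match:
  120.233.142.128/28 (120.233.142.128 - 120.233.142.143) does not contain 120.233.142.156
  120.233.142.160/27 (120.233.142.160 - 120.233.142.191) does not contain 120.233.142.156
Longest matching prefix is /19 -> next hop 15.235.98.210.

15.235.98.210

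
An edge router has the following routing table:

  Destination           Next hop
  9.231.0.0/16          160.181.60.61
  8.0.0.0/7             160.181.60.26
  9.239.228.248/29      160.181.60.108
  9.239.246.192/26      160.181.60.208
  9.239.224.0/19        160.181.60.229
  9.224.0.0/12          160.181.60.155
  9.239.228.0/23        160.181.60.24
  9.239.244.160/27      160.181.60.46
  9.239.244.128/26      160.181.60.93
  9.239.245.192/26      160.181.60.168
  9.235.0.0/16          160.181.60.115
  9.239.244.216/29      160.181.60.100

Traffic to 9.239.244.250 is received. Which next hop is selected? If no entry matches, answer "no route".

160.181.60.229

Routes whose prefix contains 9.239.244.250:
  8.0.0.0/7 (8.0.0.0 - 9.255.255.255) -> 160.181.60.26
  9.224.0.0/12 (9.224.0.0 - 9.239.255.255) -> 160.181.60.155
  9.239.224.0/19 (9.239.224.0 - 9.239.255.255) -> 160.181.60.229
More-specific entries that do NOT match:
  9.239.228.248/29 (9.239.228.248 - 9.239.228.255) does not contain 9.239.244.250
  9.239.244.216/29 (9.239.244.216 - 9.239.244.223) does not contain 9.239.244.250
  9.239.244.160/27 (9.239.244.160 - 9.239.244.191) does not contain 9.239.244.250
  9.239.246.192/26 (9.239.246.192 - 9.239.246.255) does not contain 9.239.244.250
  9.239.244.128/26 (9.239.244.128 - 9.239.244.191) does not contain 9.239.244.250
  9.239.245.192/26 (9.239.245.192 - 9.239.245.255) does not contain 9.239.244.250
  9.239.228.0/23 (9.239.228.0 - 9.239.229.255) does not contain 9.239.244.250
Longest matching prefix is /19 -> next hop 160.181.60.229.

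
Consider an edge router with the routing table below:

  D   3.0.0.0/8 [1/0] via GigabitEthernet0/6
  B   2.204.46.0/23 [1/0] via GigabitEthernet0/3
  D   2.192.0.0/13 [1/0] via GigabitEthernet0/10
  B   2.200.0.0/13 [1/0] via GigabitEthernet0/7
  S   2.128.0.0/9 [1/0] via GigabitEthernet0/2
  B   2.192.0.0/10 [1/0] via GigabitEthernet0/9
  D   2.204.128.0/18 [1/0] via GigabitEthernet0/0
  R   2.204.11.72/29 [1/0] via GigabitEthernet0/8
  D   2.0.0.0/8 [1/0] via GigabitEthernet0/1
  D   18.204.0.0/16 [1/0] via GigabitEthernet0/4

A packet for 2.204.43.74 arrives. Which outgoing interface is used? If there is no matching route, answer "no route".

GigabitEthernet0/7

Routes whose prefix contains 2.204.43.74:
  2.0.0.0/8 (2.0.0.0 - 2.255.255.255) -> GigabitEthernet0/1
  2.128.0.0/9 (2.128.0.0 - 2.255.255.255) -> GigabitEthernet0/2
  2.192.0.0/10 (2.192.0.0 - 2.255.255.255) -> GigabitEthernet0/9
  2.200.0.0/13 (2.200.0.0 - 2.207.255.255) -> GigabitEthernet0/7
More-specific entries that do NOT match:
  2.204.11.72/29 (2.204.11.72 - 2.204.11.79) does not contain 2.204.43.74
  2.204.46.0/23 (2.204.46.0 - 2.204.47.255) does not contain 2.204.43.74
  2.204.128.0/18 (2.204.128.0 - 2.204.191.255) does not contain 2.204.43.74
  18.204.0.0/16 (18.204.0.0 - 18.204.255.255) does not contain 2.204.43.74
Longest matching prefix is /13 -> interface GigabitEthernet0/7.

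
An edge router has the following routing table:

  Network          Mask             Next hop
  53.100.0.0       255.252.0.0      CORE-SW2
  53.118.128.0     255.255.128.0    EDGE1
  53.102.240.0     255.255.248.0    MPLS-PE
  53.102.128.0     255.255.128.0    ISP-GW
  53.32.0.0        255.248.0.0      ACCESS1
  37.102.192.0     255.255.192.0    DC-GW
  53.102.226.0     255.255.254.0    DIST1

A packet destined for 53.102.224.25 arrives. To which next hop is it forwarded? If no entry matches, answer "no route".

ISP-GW

Routes whose prefix contains 53.102.224.25:
  53.100.0.0/14 (53.100.0.0 - 53.103.255.255) -> CORE-SW2
  53.102.128.0/17 (53.102.128.0 - 53.102.255.255) -> ISP-GW
More-specific entries that do NOT match:
  53.102.226.0/23 (53.102.226.0 - 53.102.227.255) does not contain 53.102.224.25
  53.102.240.0/21 (53.102.240.0 - 53.102.247.255) does not contain 53.102.224.25
  37.102.192.0/18 (37.102.192.0 - 37.102.255.255) does not contain 53.102.224.25
Longest matching prefix is /17 -> next hop ISP-GW.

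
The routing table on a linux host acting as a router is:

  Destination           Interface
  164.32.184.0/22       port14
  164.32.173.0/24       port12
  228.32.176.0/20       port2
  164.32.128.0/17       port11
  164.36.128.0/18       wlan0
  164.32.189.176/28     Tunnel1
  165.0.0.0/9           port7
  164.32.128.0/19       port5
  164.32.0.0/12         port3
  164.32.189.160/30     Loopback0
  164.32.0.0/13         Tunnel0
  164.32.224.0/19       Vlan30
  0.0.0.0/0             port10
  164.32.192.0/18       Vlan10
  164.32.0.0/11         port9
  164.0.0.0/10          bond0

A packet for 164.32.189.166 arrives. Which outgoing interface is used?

port11

Routes whose prefix contains 164.32.189.166:
  0.0.0.0/0 (default, matches everything) -> port10
  164.0.0.0/10 (164.0.0.0 - 164.63.255.255) -> bond0
  164.32.0.0/11 (164.32.0.0 - 164.63.255.255) -> port9
  164.32.0.0/12 (164.32.0.0 - 164.47.255.255) -> port3
  164.32.0.0/13 (164.32.0.0 - 164.39.255.255) -> Tunnel0
  164.32.128.0/17 (164.32.128.0 - 164.32.255.255) -> port11
More-specific entries that do NOT match:
  164.32.189.160/30 (164.32.189.160 - 164.32.189.163) does not contain 164.32.189.166
  164.32.189.176/28 (164.32.189.176 - 164.32.189.191) does not contain 164.32.189.166
  164.32.173.0/24 (164.32.173.0 - 164.32.173.255) does not contain 164.32.189.166
  164.32.184.0/22 (164.32.184.0 - 164.32.187.255) does not contain 164.32.189.166
  228.32.176.0/20 (228.32.176.0 - 228.32.191.255) does not contain 164.32.189.166
  164.32.128.0/19 (164.32.128.0 - 164.32.159.255) does not contain 164.32.189.166
  164.32.224.0/19 (164.32.224.0 - 164.32.255.255) does not contain 164.32.189.166
  164.36.128.0/18 (164.36.128.0 - 164.36.191.255) does not contain 164.32.189.166
  164.32.192.0/18 (164.32.192.0 - 164.32.255.255) does not contain 164.32.189.166
Longest matching prefix is /17 -> interface port11.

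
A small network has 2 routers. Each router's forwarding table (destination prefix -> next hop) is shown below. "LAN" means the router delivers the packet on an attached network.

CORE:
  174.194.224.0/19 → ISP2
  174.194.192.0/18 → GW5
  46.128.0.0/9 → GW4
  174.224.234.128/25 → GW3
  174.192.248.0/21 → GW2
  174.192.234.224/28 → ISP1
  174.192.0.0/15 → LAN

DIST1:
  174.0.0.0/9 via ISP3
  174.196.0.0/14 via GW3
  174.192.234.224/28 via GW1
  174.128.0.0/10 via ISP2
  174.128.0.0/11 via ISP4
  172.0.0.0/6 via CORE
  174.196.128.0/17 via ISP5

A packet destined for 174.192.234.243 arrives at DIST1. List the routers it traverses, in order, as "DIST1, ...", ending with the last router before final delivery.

DIST1, CORE

At DIST1: longest match for 174.192.234.243 is 172.0.0.0/6 -> CORE
At CORE: longest match for 174.192.234.243 is 174.192.0.0/15 -> LAN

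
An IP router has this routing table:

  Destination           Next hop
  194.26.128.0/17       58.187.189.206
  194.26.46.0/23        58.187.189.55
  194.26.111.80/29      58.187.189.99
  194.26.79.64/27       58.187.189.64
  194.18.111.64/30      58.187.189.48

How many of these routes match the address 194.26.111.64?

No listed prefix contains 194.26.111.64.
Total matching entries: 0.

0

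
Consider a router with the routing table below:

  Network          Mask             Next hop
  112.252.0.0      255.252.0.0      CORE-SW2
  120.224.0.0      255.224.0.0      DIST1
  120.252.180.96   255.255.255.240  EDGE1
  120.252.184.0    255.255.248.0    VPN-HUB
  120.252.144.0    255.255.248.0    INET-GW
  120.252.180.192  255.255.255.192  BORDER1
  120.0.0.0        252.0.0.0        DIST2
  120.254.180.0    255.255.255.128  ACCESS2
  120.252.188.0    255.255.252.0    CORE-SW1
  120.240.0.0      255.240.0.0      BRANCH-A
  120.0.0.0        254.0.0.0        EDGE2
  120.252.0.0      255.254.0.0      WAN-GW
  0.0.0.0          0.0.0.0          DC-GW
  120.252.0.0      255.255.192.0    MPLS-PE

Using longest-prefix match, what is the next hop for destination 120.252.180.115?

WAN-GW

Routes whose prefix contains 120.252.180.115:
  0.0.0.0/0 (default, matches everything) -> DC-GW
  120.0.0.0/6 (120.0.0.0 - 123.255.255.255) -> DIST2
  120.0.0.0/7 (120.0.0.0 - 121.255.255.255) -> EDGE2
  120.224.0.0/11 (120.224.0.0 - 120.255.255.255) -> DIST1
  120.240.0.0/12 (120.240.0.0 - 120.255.255.255) -> BRANCH-A
  120.252.0.0/15 (120.252.0.0 - 120.253.255.255) -> WAN-GW
More-specific entries that do NOT match:
  120.252.180.96/28 (120.252.180.96 - 120.252.180.111) does not contain 120.252.180.115
  120.252.180.192/26 (120.252.180.192 - 120.252.180.255) does not contain 120.252.180.115
  120.254.180.0/25 (120.254.180.0 - 120.254.180.127) does not contain 120.252.180.115
  120.252.188.0/22 (120.252.188.0 - 120.252.191.255) does not contain 120.252.180.115
  120.252.184.0/21 (120.252.184.0 - 120.252.191.255) does not contain 120.252.180.115
  120.252.144.0/21 (120.252.144.0 - 120.252.151.255) does not contain 120.252.180.115
  120.252.0.0/18 (120.252.0.0 - 120.252.63.255) does not contain 120.252.180.115
Longest matching prefix is /15 -> next hop WAN-GW.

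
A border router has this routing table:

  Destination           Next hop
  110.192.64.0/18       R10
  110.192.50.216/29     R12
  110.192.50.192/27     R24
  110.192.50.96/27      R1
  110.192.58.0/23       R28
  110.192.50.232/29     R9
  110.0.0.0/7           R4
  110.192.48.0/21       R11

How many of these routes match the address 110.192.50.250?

2

Prefixes containing 110.192.50.250:
  110.0.0.0/7 (110.0.0.0 - 111.255.255.255)
  110.192.48.0/21 (110.192.48.0 - 110.192.55.255)
Total matching entries: 2.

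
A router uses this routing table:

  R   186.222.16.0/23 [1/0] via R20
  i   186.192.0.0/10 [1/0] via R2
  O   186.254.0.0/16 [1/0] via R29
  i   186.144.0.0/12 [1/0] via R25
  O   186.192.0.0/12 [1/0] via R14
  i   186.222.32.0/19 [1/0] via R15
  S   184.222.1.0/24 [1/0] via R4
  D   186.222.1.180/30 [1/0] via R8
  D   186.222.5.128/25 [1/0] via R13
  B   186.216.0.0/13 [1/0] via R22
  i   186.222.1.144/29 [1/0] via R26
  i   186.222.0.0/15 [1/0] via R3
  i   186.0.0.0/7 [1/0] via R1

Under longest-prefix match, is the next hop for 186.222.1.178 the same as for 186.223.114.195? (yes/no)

yes

186.222.1.178: longest match 186.222.0.0/15 -> R3
186.223.114.195: longest match 186.222.0.0/15 -> R3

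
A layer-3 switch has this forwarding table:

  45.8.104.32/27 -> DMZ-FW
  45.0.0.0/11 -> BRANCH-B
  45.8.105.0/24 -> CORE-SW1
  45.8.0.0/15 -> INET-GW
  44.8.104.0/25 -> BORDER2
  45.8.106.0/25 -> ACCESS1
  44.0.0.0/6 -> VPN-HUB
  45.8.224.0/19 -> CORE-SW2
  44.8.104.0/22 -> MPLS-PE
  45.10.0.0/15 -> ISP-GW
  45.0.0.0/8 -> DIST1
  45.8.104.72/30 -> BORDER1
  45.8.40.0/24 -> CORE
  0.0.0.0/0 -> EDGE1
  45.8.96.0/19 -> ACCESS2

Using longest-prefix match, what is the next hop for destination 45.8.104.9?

ACCESS2

Routes whose prefix contains 45.8.104.9:
  0.0.0.0/0 (default, matches everything) -> EDGE1
  44.0.0.0/6 (44.0.0.0 - 47.255.255.255) -> VPN-HUB
  45.0.0.0/8 (45.0.0.0 - 45.255.255.255) -> DIST1
  45.0.0.0/11 (45.0.0.0 - 45.31.255.255) -> BRANCH-B
  45.8.0.0/15 (45.8.0.0 - 45.9.255.255) -> INET-GW
  45.8.96.0/19 (45.8.96.0 - 45.8.127.255) -> ACCESS2
More-specific entries that do NOT match:
  45.8.104.72/30 (45.8.104.72 - 45.8.104.75) does not contain 45.8.104.9
  45.8.104.32/27 (45.8.104.32 - 45.8.104.63) does not contain 45.8.104.9
  44.8.104.0/25 (44.8.104.0 - 44.8.104.127) does not contain 45.8.104.9
  45.8.106.0/25 (45.8.106.0 - 45.8.106.127) does not contain 45.8.104.9
  45.8.105.0/24 (45.8.105.0 - 45.8.105.255) does not contain 45.8.104.9
  45.8.40.0/24 (45.8.40.0 - 45.8.40.255) does not contain 45.8.104.9
  44.8.104.0/22 (44.8.104.0 - 44.8.107.255) does not contain 45.8.104.9
Longest matching prefix is /19 -> next hop ACCESS2.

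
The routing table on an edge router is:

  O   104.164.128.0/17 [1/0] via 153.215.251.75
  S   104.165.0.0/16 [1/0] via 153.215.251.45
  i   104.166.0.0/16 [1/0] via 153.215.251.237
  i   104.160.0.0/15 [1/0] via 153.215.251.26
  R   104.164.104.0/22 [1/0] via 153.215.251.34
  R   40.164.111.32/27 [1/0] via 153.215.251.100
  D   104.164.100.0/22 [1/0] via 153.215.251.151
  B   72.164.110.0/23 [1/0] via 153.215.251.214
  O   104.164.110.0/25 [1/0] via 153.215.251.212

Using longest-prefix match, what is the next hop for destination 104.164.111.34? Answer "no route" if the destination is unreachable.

No entry's prefix contains 104.164.111.34; there is no default route.

no route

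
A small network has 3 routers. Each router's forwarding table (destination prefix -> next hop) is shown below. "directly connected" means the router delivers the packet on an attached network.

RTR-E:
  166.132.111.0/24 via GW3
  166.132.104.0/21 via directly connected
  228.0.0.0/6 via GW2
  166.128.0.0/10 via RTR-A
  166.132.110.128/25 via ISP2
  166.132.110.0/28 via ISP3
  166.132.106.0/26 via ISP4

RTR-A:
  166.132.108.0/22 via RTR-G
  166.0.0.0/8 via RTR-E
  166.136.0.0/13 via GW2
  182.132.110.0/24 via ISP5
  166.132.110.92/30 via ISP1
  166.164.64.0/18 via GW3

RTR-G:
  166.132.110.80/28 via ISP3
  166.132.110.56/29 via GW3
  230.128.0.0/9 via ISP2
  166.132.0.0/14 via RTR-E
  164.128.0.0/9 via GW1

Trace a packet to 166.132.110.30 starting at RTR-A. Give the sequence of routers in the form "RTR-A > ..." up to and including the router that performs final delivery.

At RTR-A: longest match for 166.132.110.30 is 166.132.108.0/22 -> RTR-G
At RTR-G: longest match for 166.132.110.30 is 166.132.0.0/14 -> RTR-E
At RTR-E: longest match for 166.132.110.30 is 166.132.104.0/21 -> directly connected

RTR-A > RTR-G > RTR-E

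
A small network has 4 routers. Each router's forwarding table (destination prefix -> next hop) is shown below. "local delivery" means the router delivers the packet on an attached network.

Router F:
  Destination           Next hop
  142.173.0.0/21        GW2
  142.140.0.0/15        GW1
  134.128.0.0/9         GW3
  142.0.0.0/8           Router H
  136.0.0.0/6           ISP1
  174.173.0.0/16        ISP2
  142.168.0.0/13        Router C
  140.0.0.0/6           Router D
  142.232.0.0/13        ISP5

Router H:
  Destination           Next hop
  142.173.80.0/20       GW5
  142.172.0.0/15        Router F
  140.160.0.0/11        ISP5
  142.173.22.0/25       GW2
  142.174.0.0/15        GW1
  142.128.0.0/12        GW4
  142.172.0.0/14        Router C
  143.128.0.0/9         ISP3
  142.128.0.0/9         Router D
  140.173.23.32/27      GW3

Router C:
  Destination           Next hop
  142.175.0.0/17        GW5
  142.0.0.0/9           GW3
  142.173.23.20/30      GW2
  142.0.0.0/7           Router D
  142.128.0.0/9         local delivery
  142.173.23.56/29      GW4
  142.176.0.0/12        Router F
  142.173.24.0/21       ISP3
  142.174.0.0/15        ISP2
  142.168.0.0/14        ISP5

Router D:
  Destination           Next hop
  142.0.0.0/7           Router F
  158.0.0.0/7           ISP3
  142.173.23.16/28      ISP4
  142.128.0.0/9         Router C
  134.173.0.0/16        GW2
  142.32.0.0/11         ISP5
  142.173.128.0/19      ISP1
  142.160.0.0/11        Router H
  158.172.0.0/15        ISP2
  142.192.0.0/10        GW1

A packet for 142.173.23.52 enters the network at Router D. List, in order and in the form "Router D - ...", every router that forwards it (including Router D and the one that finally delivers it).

At Router D: longest match for 142.173.23.52 is 142.160.0.0/11 -> Router H
At Router H: longest match for 142.173.23.52 is 142.172.0.0/15 -> Router F
At Router F: longest match for 142.173.23.52 is 142.168.0.0/13 -> Router C
At Router C: longest match for 142.173.23.52 is 142.128.0.0/9 -> local delivery

Router D - Router H - Router F - Router C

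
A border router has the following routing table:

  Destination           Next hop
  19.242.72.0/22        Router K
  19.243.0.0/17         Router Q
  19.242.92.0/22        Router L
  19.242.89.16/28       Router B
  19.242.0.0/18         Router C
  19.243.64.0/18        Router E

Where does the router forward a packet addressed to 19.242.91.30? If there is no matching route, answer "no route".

no route

No entry's prefix contains 19.242.91.30; there is no default route.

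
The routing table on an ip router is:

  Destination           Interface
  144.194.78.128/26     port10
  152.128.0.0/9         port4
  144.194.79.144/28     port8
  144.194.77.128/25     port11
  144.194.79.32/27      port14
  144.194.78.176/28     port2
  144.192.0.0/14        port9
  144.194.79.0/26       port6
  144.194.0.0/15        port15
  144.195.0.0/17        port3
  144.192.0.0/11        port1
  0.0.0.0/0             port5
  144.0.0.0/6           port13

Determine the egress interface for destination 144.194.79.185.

port15

Routes whose prefix contains 144.194.79.185:
  0.0.0.0/0 (default, matches everything) -> port5
  144.0.0.0/6 (144.0.0.0 - 147.255.255.255) -> port13
  144.192.0.0/11 (144.192.0.0 - 144.223.255.255) -> port1
  144.192.0.0/14 (144.192.0.0 - 144.195.255.255) -> port9
  144.194.0.0/15 (144.194.0.0 - 144.195.255.255) -> port15
More-specific entries that do NOT match:
  144.194.79.144/28 (144.194.79.144 - 144.194.79.159) does not contain 144.194.79.185
  144.194.78.176/28 (144.194.78.176 - 144.194.78.191) does not contain 144.194.79.185
  144.194.79.32/27 (144.194.79.32 - 144.194.79.63) does not contain 144.194.79.185
  144.194.78.128/26 (144.194.78.128 - 144.194.78.191) does not contain 144.194.79.185
  144.194.79.0/26 (144.194.79.0 - 144.194.79.63) does not contain 144.194.79.185
  144.194.77.128/25 (144.194.77.128 - 144.194.77.255) does not contain 144.194.79.185
  144.195.0.0/17 (144.195.0.0 - 144.195.127.255) does not contain 144.194.79.185
Longest matching prefix is /15 -> interface port15.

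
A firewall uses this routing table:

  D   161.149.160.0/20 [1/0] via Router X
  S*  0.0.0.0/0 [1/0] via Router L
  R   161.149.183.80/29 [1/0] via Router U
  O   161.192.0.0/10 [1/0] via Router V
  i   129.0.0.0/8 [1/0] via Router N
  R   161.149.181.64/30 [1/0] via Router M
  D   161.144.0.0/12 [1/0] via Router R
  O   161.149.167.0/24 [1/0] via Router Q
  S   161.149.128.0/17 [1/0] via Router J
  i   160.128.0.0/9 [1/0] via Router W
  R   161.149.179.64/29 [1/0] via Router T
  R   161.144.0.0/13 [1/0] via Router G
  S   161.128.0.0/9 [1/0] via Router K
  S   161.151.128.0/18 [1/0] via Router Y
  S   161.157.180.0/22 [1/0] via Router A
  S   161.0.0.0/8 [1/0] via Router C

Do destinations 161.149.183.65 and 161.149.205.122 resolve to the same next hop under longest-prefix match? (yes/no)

161.149.183.65: longest match 161.149.128.0/17 -> Router J
161.149.205.122: longest match 161.149.128.0/17 -> Router J

yes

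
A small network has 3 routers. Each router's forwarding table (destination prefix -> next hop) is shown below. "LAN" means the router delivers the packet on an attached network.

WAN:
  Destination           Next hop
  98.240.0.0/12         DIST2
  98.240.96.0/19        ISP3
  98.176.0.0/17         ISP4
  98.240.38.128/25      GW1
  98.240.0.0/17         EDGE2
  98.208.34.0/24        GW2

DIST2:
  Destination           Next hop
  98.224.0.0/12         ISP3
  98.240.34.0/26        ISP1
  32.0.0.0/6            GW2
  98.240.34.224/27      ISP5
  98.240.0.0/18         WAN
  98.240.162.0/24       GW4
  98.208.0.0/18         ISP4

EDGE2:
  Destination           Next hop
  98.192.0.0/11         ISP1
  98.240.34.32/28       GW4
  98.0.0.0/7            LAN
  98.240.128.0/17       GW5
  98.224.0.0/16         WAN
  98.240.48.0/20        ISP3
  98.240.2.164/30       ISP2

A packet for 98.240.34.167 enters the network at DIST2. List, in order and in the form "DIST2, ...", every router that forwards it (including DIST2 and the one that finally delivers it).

At DIST2: longest match for 98.240.34.167 is 98.240.0.0/18 -> WAN
At WAN: longest match for 98.240.34.167 is 98.240.0.0/17 -> EDGE2
At EDGE2: longest match for 98.240.34.167 is 98.0.0.0/7 -> LAN

DIST2, WAN, EDGE2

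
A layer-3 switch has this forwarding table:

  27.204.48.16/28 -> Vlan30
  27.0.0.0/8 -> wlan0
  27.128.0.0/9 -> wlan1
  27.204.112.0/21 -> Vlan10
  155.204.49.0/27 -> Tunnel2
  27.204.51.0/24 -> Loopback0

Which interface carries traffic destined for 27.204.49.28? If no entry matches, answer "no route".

wlan1

Routes whose prefix contains 27.204.49.28:
  27.0.0.0/8 (27.0.0.0 - 27.255.255.255) -> wlan0
  27.128.0.0/9 (27.128.0.0 - 27.255.255.255) -> wlan1
More-specific entries that do NOT match:
  27.204.48.16/28 (27.204.48.16 - 27.204.48.31) does not contain 27.204.49.28
  155.204.49.0/27 (155.204.49.0 - 155.204.49.31) does not contain 27.204.49.28
  27.204.51.0/24 (27.204.51.0 - 27.204.51.255) does not contain 27.204.49.28
  27.204.112.0/21 (27.204.112.0 - 27.204.119.255) does not contain 27.204.49.28
Longest matching prefix is /9 -> interface wlan1.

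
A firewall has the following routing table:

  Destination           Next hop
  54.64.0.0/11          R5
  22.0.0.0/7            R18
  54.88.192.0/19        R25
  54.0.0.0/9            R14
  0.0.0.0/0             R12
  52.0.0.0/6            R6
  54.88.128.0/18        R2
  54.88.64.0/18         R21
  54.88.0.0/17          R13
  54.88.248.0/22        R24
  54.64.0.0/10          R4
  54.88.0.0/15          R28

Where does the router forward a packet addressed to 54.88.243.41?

R28

Routes whose prefix contains 54.88.243.41:
  0.0.0.0/0 (default, matches everything) -> R12
  52.0.0.0/6 (52.0.0.0 - 55.255.255.255) -> R6
  54.0.0.0/9 (54.0.0.0 - 54.127.255.255) -> R14
  54.64.0.0/10 (54.64.0.0 - 54.127.255.255) -> R4
  54.64.0.0/11 (54.64.0.0 - 54.95.255.255) -> R5
  54.88.0.0/15 (54.88.0.0 - 54.89.255.255) -> R28
More-specific entries that do NOT match:
  54.88.248.0/22 (54.88.248.0 - 54.88.251.255) does not contain 54.88.243.41
  54.88.192.0/19 (54.88.192.0 - 54.88.223.255) does not contain 54.88.243.41
  54.88.128.0/18 (54.88.128.0 - 54.88.191.255) does not contain 54.88.243.41
  54.88.64.0/18 (54.88.64.0 - 54.88.127.255) does not contain 54.88.243.41
  54.88.0.0/17 (54.88.0.0 - 54.88.127.255) does not contain 54.88.243.41
Longest matching prefix is /15 -> next hop R28.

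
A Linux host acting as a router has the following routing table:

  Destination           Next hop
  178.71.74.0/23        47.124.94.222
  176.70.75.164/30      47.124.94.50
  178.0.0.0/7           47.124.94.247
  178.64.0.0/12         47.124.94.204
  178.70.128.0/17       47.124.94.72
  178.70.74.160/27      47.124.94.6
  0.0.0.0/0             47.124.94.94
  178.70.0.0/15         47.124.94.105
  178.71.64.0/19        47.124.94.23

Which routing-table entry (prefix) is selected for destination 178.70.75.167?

Entries matching 178.70.75.167:
  0.0.0.0/0 (default, matches everything)
  178.0.0.0/7 (178.0.0.0 - 179.255.255.255)
  178.64.0.0/12 (178.64.0.0 - 178.79.255.255)
  178.70.0.0/15 (178.70.0.0 - 178.71.255.255)
Most specific is 178.70.0.0/15.

178.70.0.0/15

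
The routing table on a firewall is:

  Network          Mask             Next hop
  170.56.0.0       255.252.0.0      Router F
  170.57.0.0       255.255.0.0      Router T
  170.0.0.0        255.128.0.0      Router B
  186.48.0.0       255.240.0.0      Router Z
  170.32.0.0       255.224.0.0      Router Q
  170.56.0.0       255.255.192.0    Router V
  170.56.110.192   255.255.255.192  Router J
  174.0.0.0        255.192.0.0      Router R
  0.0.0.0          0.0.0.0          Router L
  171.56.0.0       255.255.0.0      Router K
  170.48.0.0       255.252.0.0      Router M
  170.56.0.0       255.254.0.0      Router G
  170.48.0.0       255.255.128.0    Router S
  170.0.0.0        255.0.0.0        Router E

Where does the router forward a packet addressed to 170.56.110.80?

Routes whose prefix contains 170.56.110.80:
  0.0.0.0/0 (default, matches everything) -> Router L
  170.0.0.0/8 (170.0.0.0 - 170.255.255.255) -> Router E
  170.0.0.0/9 (170.0.0.0 - 170.127.255.255) -> Router B
  170.32.0.0/11 (170.32.0.0 - 170.63.255.255) -> Router Q
  170.56.0.0/14 (170.56.0.0 - 170.59.255.255) -> Router F
  170.56.0.0/15 (170.56.0.0 - 170.57.255.255) -> Router G
More-specific entries that do NOT match:
  170.56.110.192/26 (170.56.110.192 - 170.56.110.255) does not contain 170.56.110.80
  170.56.0.0/18 (170.56.0.0 - 170.56.63.255) does not contain 170.56.110.80
  170.48.0.0/17 (170.48.0.0 - 170.48.127.255) does not contain 170.56.110.80
  170.57.0.0/16 (170.57.0.0 - 170.57.255.255) does not contain 170.56.110.80
  171.56.0.0/16 (171.56.0.0 - 171.56.255.255) does not contain 170.56.110.80
Longest matching prefix is /15 -> next hop Router G.

Router G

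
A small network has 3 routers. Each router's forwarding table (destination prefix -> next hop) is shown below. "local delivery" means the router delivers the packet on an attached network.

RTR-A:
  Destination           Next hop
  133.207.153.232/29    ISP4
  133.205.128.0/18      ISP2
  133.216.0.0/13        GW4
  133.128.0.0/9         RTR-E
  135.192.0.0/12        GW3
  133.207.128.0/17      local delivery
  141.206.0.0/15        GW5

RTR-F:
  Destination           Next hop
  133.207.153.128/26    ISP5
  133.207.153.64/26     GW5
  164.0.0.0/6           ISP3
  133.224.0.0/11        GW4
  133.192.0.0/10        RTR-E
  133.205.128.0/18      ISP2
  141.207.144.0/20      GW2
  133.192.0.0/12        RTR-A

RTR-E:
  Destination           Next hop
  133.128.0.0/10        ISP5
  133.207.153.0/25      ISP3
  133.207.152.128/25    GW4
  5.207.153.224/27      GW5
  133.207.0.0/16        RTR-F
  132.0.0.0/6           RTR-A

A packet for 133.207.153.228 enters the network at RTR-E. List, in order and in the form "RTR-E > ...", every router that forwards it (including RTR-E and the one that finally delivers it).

RTR-E > RTR-F > RTR-A

At RTR-E: longest match for 133.207.153.228 is 133.207.0.0/16 -> RTR-F
At RTR-F: longest match for 133.207.153.228 is 133.192.0.0/12 -> RTR-A
At RTR-A: longest match for 133.207.153.228 is 133.207.128.0/17 -> local delivery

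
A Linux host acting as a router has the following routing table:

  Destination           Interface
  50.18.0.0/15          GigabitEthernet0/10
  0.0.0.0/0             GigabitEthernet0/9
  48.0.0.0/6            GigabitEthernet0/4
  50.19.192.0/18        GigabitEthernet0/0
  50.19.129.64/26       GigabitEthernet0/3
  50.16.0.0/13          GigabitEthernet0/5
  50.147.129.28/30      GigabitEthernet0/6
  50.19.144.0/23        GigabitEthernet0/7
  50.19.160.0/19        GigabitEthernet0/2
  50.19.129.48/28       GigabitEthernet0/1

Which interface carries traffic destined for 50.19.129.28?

Routes whose prefix contains 50.19.129.28:
  0.0.0.0/0 (default, matches everything) -> GigabitEthernet0/9
  48.0.0.0/6 (48.0.0.0 - 51.255.255.255) -> GigabitEthernet0/4
  50.16.0.0/13 (50.16.0.0 - 50.23.255.255) -> GigabitEthernet0/5
  50.18.0.0/15 (50.18.0.0 - 50.19.255.255) -> GigabitEthernet0/10
More-specific entries that do NOT match:
  50.147.129.28/30 (50.147.129.28 - 50.147.129.31) does not contain 50.19.129.28
  50.19.129.48/28 (50.19.129.48 - 50.19.129.63) does not contain 50.19.129.28
  50.19.129.64/26 (50.19.129.64 - 50.19.129.127) does not contain 50.19.129.28
  50.19.144.0/23 (50.19.144.0 - 50.19.145.255) does not contain 50.19.129.28
  50.19.160.0/19 (50.19.160.0 - 50.19.191.255) does not contain 50.19.129.28
  50.19.192.0/18 (50.19.192.0 - 50.19.255.255) does not contain 50.19.129.28
Longest matching prefix is /15 -> interface GigabitEthernet0/10.

GigabitEthernet0/10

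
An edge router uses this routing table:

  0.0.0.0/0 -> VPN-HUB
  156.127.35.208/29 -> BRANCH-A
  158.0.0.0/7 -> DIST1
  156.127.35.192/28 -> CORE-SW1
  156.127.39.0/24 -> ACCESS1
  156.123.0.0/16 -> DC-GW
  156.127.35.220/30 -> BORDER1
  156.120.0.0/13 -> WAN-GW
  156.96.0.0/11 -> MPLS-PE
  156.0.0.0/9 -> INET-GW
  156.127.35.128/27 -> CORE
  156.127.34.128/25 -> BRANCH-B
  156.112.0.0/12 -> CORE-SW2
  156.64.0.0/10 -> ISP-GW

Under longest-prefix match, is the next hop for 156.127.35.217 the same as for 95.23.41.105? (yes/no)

no

156.127.35.217: longest match 156.120.0.0/13 -> WAN-GW
95.23.41.105: longest match 0.0.0.0/0 -> VPN-HUB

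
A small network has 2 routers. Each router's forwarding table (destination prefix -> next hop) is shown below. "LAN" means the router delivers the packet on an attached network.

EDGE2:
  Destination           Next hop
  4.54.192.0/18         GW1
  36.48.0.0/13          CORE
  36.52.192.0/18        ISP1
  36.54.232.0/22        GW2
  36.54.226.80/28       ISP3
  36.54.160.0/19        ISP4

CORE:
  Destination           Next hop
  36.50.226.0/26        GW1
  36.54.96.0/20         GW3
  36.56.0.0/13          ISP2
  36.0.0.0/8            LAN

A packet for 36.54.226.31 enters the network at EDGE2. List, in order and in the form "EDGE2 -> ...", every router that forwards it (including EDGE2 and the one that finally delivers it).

At EDGE2: longest match for 36.54.226.31 is 36.48.0.0/13 -> CORE
At CORE: longest match for 36.54.226.31 is 36.0.0.0/8 -> LAN

EDGE2 -> CORE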